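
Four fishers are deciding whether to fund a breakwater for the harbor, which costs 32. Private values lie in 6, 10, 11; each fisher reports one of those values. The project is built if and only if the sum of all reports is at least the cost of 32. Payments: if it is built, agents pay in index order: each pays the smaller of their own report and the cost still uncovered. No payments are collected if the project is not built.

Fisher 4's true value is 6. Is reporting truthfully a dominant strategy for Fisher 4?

Yes

Check each profile of the others' reports and compare truth against every alternative report.
Others report (6, 6, 10): truth gives 0, best alternative gives -4.
Others report (6, 10, 6): truth gives 0, best alternative gives -4.
Others report (10, 6, 6): truth gives 0, best alternative gives -4.
Others report (6, 6, 11): truth gives 0, best alternative gives -3.
Others report (6, 11, 6): truth gives 0, best alternative gives -3.
Others report (11, 6, 6): truth gives 0, best alternative gives -3.
(Remaining 21 profiles checked similarly; truth is weakly best in each.)
In every case the truthful report is at least as good as any alternative, so it is a dominant strategy.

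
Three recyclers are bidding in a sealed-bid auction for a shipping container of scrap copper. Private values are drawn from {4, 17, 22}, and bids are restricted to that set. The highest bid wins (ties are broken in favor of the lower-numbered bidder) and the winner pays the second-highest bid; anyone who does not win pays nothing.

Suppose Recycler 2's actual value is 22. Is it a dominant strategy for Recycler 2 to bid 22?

Yes

Check each profile of the others' bids and compare truth against every alternative bid.
Others bid (17, 4): truth gives 5, best alternative gives 0.
Others bid (17, 17): truth gives 5, best alternative gives 0.
Others bid (4, 4): truth gives 18, best alternative gives 18.
Others bid (4, 17): truth gives 5, best alternative gives 5.
Others bid (4, 22): truth gives 0, best alternative gives 0.
Others bid (17, 22): truth gives 0, best alternative gives 0.
(Remaining 3 profiles checked similarly; truth is weakly best in each.)
In every case the truthful bid is at least as good as any alternative, so it is a dominant strategy.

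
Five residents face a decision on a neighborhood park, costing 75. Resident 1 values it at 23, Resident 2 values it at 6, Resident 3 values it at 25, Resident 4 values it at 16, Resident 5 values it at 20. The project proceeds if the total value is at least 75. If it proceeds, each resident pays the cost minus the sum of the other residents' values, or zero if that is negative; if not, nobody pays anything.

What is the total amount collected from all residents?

24

Total value 90 ≥ cost 75, so it is built.
Resident 1: others sum to 67; max(0, 75 - 67) = 8.
Resident 2: others sum to 84; max(0, 75 - 84) = 0.
Resident 3: others sum to 65; max(0, 75 - 65) = 10.
Resident 4: others sum to 74; max(0, 75 - 74) = 1.
Resident 5: others sum to 70; max(0, 75 - 70) = 5.
Total collected = 8 + 0 + 10 + 1 + 5 = 24.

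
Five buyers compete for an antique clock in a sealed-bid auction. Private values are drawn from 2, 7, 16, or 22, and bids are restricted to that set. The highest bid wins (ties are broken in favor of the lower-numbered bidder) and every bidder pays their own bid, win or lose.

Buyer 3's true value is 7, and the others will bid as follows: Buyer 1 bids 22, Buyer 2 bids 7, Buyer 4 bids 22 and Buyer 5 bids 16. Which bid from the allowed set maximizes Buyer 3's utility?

Bid 2: loses but pays 2, utility -2.
Bid 7: loses but pays 7, utility -7.
Bid 16: loses but pays 16, utility -16.
Bid 22: loses but pays 22, utility -22.
The best choice is 2 with utility -2.

2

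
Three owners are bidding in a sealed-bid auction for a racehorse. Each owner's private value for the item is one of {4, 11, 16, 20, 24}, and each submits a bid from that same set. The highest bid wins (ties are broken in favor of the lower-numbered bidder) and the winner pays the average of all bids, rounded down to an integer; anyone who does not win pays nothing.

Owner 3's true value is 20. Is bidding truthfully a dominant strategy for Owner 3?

Consider the case where Owner 1 bids 4 and Owner 2 bids 4.
Truthful bid 20: wins, pays 9, utility 20 - 9 = 11.
Bid 11 instead: wins, pays 6, utility 20 - 6 = 14.
Since 14 > 11, bidding 11 is strictly better here, so truthful bidding is not dominant.

No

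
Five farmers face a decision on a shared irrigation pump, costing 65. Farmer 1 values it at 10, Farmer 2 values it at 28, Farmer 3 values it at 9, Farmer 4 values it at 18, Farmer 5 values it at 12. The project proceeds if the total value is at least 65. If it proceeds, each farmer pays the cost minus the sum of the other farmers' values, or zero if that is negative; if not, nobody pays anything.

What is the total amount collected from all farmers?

Total value 77 ≥ cost 65, so it is built.
Farmer 1: others sum to 67; max(0, 65 - 67) = 0.
Farmer 2: others sum to 49; max(0, 65 - 49) = 16.
Farmer 3: others sum to 68; max(0, 65 - 68) = 0.
Farmer 4: others sum to 59; max(0, 65 - 59) = 6.
Farmer 5: others sum to 65; max(0, 65 - 65) = 0.
Total collected = 0 + 16 + 0 + 6 + 0 = 22.

22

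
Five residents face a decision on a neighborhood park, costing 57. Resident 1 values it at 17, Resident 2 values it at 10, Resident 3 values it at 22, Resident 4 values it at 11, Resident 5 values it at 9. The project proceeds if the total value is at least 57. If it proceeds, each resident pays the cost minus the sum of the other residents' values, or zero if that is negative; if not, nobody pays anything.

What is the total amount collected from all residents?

15

Total value 69 ≥ cost 57, so it is built.
Resident 1: others sum to 52; max(0, 57 - 52) = 5.
Resident 2: others sum to 59; max(0, 57 - 59) = 0.
Resident 3: others sum to 47; max(0, 57 - 47) = 10.
Resident 4: others sum to 58; max(0, 57 - 58) = 0.
Resident 5: others sum to 60; max(0, 57 - 60) = 0.
Total collected = 5 + 0 + 10 + 0 + 0 = 15.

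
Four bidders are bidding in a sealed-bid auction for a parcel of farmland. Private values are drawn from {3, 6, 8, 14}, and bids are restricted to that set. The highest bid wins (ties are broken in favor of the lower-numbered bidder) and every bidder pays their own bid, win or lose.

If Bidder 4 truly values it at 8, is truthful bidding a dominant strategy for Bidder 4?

Consider the case where Bidder 1 bids 3, Bidder 2 bids 3 and Bidder 3 bids 3.
Truthful bid 8: wins, pays 8, utility 8 - 8 = 0.
Bid 6 instead: wins, pays 6, utility 8 - 6 = 2.
Since 2 > 0, bidding 6 is strictly better here, so truthful bidding is not dominant.

No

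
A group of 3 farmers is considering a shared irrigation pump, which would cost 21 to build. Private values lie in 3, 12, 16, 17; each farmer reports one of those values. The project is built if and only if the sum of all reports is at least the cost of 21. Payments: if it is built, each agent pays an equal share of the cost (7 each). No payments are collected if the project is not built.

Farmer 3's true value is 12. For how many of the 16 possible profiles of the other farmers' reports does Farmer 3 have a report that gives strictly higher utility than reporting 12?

Others report (3, 3): truth gives 0; report 16 gives 5 > 0. Violating.
Others report (3, 12): truth gives 5; no alternative beats it.
Others report (3, 16): truth gives 5; no alternative beats it.
(Checking all 16 profiles: 1 has a profitable deviation, 15 do not.)

1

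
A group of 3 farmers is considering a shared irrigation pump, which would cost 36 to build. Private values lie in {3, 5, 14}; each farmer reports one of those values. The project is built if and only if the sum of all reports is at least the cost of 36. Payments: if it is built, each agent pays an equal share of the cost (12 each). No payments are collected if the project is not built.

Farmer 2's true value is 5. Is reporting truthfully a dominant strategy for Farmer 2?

Yes

Check each profile of the others' reports and compare truth against every alternative report.
Others report (3, 3): truth gives 0, best alternative gives 0.
Others report (3, 5): truth gives 0, best alternative gives 0.
Others report (3, 14): truth gives 0, best alternative gives 0.
Others report (5, 3): truth gives 0, best alternative gives 0.
Others report (5, 5): truth gives 0, best alternative gives 0.
Others report (5, 14): truth gives 0, best alternative gives 0.
(Remaining 3 profiles checked similarly; truth is weakly best in each.)
In every case the truthful report is at least as good as any alternative, so it is a dominant strategy.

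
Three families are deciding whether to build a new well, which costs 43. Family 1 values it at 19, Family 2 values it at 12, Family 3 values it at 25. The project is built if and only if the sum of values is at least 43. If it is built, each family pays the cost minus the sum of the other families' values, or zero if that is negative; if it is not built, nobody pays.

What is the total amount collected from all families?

Total value 56 ≥ cost 43, so it is built.
Family 1: others sum to 37; max(0, 43 - 37) = 6.
Family 2: others sum to 44; max(0, 43 - 44) = 0.
Family 3: others sum to 31; max(0, 43 - 31) = 12.
Total collected = 6 + 0 + 12 = 18.

18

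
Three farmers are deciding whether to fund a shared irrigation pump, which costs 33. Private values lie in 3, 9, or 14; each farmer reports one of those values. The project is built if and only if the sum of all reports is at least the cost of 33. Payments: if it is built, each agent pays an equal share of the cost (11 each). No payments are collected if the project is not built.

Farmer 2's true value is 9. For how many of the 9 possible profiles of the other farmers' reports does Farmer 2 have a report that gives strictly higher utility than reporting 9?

1

Others report (14, 14): truth gives -2; report 3 gives 0 > -2. Violating.
Others report (3, 3): truth gives 0; no alternative beats it.
Others report (3, 9): truth gives 0; no alternative beats it.
(Checking all 9 profiles: 1 has a profitable deviation, 8 do not.)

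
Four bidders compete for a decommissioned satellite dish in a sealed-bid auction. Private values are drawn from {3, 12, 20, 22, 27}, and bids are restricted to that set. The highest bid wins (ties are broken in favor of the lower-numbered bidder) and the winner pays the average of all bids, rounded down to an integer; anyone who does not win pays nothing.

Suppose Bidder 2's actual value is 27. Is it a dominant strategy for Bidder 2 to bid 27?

Consider the case where Bidder 1 bids 3, Bidder 3 bids 3 and Bidder 4 bids 3.
Truthful bid 27: wins, pays 9, utility 27 - 9 = 18.
Bid 12 instead: wins, pays 5, utility 27 - 5 = 22.
Since 22 > 18, bidding 12 is strictly better here, so truthful bidding is not dominant.

No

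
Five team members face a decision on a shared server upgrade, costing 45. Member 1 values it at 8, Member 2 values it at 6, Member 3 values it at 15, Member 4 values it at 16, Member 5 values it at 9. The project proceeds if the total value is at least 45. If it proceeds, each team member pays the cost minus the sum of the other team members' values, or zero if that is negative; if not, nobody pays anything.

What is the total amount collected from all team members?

Total value 54 ≥ cost 45, so it is built.
Member 1: others sum to 46; max(0, 45 - 46) = 0.
Member 2: others sum to 48; max(0, 45 - 48) = 0.
Member 3: others sum to 39; max(0, 45 - 39) = 6.
Member 4: others sum to 38; max(0, 45 - 38) = 7.
Member 5: others sum to 45; max(0, 45 - 45) = 0.
Total collected = 0 + 0 + 6 + 7 + 0 = 13.

13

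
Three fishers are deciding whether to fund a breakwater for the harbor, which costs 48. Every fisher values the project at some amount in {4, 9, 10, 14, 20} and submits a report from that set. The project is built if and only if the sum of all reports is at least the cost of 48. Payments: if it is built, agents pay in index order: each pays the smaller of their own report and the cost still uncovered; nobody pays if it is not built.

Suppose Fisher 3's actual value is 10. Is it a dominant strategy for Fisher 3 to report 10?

Yes

Check each profile of the others' reports and compare truth against every alternative report.
Others report (20, 20): truth gives 2, best alternative gives 2.
Others report (4, 4): truth gives 0, best alternative gives 0.
Others report (4, 9): truth gives 0, best alternative gives 0.
Others report (4, 10): truth gives 0, best alternative gives 0.
Others report (4, 14): truth gives 0, best alternative gives 0.
Others report (4, 20): truth gives 0, best alternative gives 0.
(Remaining 19 profiles checked similarly; truth is weakly best in each.)
In every case the truthful report is at least as good as any alternative, so it is a dominant strategy.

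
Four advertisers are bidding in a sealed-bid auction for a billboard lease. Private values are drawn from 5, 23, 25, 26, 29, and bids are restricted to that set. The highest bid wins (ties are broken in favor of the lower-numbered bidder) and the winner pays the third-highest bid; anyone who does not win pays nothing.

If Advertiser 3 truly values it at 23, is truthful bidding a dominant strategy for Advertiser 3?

No

Consider the case where Advertiser 1 bids 5, Advertiser 2 bids 5 and Advertiser 4 bids 25.
Truthful bid 23: loses, pays 0, utility 0.
Bid 25 instead: wins, pays 5, utility 23 - 5 = 18.
Since 18 > 0, bidding 25 is strictly better here, so truthful bidding is not dominant.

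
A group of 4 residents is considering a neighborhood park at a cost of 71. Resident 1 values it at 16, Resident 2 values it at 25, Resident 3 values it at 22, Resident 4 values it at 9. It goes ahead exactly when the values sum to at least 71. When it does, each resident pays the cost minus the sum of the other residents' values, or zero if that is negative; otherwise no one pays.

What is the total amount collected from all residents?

68

Total value 72 ≥ cost 71, so it is built.
Resident 1: others sum to 56; max(0, 71 - 56) = 15.
Resident 2: others sum to 47; max(0, 71 - 47) = 24.
Resident 3: others sum to 50; max(0, 71 - 50) = 21.
Resident 4: others sum to 63; max(0, 71 - 63) = 8.
Total collected = 15 + 24 + 21 + 8 = 68.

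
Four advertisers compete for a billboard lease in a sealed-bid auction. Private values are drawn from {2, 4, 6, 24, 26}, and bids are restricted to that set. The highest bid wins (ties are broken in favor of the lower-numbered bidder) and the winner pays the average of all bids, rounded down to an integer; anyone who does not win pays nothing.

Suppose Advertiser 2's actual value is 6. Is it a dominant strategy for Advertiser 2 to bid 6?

Consider the case where Advertiser 1 bids 2, Advertiser 3 bids 2 and Advertiser 4 bids 2.
Truthful bid 6: wins, pays 3, utility 6 - 3 = 3.
Bid 4 instead: wins, pays 2, utility 6 - 2 = 4.
Since 4 > 3, bidding 4 is strictly better here, so truthful bidding is not dominant.

No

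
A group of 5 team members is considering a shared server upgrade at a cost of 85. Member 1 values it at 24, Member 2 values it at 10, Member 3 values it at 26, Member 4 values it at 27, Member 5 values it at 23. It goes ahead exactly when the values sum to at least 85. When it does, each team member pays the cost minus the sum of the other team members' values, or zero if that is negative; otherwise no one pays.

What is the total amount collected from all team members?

3

Total value 110 ≥ cost 85, so it is built.
Member 1: others sum to 86; max(0, 85 - 86) = 0.
Member 2: others sum to 100; max(0, 85 - 100) = 0.
Member 3: others sum to 84; max(0, 85 - 84) = 1.
Member 4: others sum to 83; max(0, 85 - 83) = 2.
Member 5: others sum to 87; max(0, 85 - 87) = 0.
Total collected = 0 + 0 + 1 + 2 + 0 = 3.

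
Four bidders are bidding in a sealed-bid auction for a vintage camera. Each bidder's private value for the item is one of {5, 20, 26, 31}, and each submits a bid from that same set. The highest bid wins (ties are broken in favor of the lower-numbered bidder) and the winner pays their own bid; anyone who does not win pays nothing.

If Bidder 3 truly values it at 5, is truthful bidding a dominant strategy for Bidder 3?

Yes

Check each profile of the others' bids and compare truth against every alternative bid.
Others bid (5, 5, 5): truth gives 0, best alternative gives -15.
Others bid (5, 5, 20): truth gives 0, best alternative gives -15.
Others bid (5, 5, 26): truth gives 0, best alternative gives 0.
Others bid (5, 5, 31): truth gives 0, best alternative gives 0.
Others bid (5, 20, 5): truth gives 0, best alternative gives 0.
Others bid (5, 20, 20): truth gives 0, best alternative gives 0.
(Remaining 58 profiles checked similarly; truth is weakly best in each.)
In every case the truthful bid is at least as good as any alternative, so it is a dominant strategy.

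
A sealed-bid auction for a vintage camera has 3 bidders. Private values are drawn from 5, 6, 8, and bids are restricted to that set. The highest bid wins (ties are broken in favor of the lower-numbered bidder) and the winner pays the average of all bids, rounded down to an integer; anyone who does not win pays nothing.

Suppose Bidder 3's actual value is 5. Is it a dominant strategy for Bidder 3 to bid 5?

Yes

Check each profile of the others' bids and compare truth against every alternative bid.
Others bid (5, 5): truth gives 0, best alternative gives 0.
Others bid (5, 6): truth gives 0, best alternative gives 0.
Others bid (5, 8): truth gives 0, best alternative gives 0.
Others bid (6, 5): truth gives 0, best alternative gives 0.
Others bid (6, 6): truth gives 0, best alternative gives 0.
Others bid (6, 8): truth gives 0, best alternative gives 0.
(Remaining 3 profiles checked similarly; truth is weakly best in each.)
In every case the truthful bid is at least as good as any alternative, so it is a dominant strategy.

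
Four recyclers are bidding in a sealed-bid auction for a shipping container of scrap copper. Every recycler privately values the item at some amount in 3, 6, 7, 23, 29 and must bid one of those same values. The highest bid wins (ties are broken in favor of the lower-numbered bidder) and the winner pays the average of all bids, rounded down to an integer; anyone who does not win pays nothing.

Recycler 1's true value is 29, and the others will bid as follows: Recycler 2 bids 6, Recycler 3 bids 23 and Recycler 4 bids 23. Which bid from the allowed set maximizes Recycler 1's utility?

23

Bid 3: loses, pays 0, utility 0.
Bid 6: loses, pays 0, utility 0.
Bid 7: loses, pays 0, utility 0.
Bid 23: wins, pays 18, utility 29 - 18 = 11.
Bid 29: wins, pays 20, utility 29 - 20 = 9.
The best choice is 23 with utility 11.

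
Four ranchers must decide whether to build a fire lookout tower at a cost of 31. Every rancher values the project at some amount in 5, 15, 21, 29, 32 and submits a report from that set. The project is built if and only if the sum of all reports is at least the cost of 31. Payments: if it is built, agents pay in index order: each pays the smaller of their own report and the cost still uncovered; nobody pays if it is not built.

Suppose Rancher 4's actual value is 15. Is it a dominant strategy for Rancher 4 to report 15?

Check each profile of the others' reports and compare truth against every alternative report.
Others report (5, 5, 21): truth gives 15, best alternative gives 15.
Others report (5, 5, 29): truth gives 15, best alternative gives 15.
Others report (5, 5, 32): truth gives 15, best alternative gives 15.
Others report (5, 15, 15): truth gives 15, best alternative gives 15.
Others report (5, 15, 21): truth gives 15, best alternative gives 15.
Others report (5, 15, 29): truth gives 15, best alternative gives 15.
(Remaining 119 profiles checked similarly; truth is weakly best in each.)
In every case the truthful report is at least as good as any alternative, so it is a dominant strategy.

Yes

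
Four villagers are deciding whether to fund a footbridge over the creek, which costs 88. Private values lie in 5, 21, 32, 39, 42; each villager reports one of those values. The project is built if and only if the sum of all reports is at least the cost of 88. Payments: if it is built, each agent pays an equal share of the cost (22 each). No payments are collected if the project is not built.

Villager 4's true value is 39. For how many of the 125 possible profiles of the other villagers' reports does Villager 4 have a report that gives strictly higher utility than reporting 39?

Others report (5, 21, 21): truth gives 0; report 42 gives 17 > 0. Violating.
Others report (21, 5, 21): truth gives 0; report 42 gives 17 > 0. Violating.
Others report (21, 21, 5): truth gives 0; report 42 gives 17 > 0. Violating.
Others report (5, 5, 5): truth gives 0; no alternative beats it.
Others report (5, 5, 21): truth gives 0; no alternative beats it.
(Checking all 125 profiles: 3 have a profitable deviation, 122 do not.)

3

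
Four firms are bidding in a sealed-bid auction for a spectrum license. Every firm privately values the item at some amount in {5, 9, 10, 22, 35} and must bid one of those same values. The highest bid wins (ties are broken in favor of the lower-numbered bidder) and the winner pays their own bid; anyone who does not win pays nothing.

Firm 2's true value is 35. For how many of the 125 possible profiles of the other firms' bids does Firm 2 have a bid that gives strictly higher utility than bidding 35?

48

Others bid (5, 5, 5): truth gives 0; bid 9 gives 26 > 0. Violating.
Others bid (5, 5, 9): truth gives 0; bid 9 gives 26 > 0. Violating.
Others bid (5, 5, 10): truth gives 0; bid 10 gives 25 > 0. Violating.
Others bid (5, 5, 22): truth gives 0; bid 22 gives 13 > 0. Violating.
Others bid (5, 5, 35): truth gives 0; no alternative beats it.
Others bid (5, 9, 35): truth gives 0; no alternative beats it.
(Checking all 125 profiles: 48 have a profitable deviation, 77 do not.)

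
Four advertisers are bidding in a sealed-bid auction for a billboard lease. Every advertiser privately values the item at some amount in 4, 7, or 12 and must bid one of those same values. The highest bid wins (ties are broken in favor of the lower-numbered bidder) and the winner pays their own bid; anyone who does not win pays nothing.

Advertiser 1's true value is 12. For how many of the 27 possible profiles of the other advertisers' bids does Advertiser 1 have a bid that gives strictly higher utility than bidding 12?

Others bid (4, 4, 4): truth gives 0; bid 4 gives 8 > 0. Violating.
Others bid (4, 4, 7): truth gives 0; bid 7 gives 5 > 0. Violating.
Others bid (4, 7, 4): truth gives 0; bid 7 gives 5 > 0. Violating.
Others bid (4, 7, 7): truth gives 0; bid 7 gives 5 > 0. Violating.
Others bid (4, 4, 12): truth gives 0; no alternative beats it.
Others bid (4, 7, 12): truth gives 0; no alternative beats it.
(Checking all 27 profiles: 8 have a profitable deviation, 19 do not.)

8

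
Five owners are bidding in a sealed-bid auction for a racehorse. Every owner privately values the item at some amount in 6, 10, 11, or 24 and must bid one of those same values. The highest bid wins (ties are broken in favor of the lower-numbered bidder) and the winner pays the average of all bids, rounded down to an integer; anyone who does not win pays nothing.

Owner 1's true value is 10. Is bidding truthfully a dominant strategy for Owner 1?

No

Consider the case where Owner 2 bids 6, Owner 3 bids 6, Owner 4 bids 6 and Owner 5 bids 11.
Truthful bid 10: loses, pays 0, utility 0.
Bid 11 instead: wins, pays 8, utility 10 - 8 = 2.
Since 2 > 0, bidding 11 is strictly better here, so truthful bidding is not dominant.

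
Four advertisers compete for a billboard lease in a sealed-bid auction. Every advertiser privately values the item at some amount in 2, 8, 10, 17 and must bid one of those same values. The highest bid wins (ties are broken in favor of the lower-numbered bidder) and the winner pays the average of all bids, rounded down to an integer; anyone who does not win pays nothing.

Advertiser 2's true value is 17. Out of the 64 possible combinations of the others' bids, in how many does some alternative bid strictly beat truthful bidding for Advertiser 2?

Others bid (2, 2, 2): truth gives 12; bid 8 gives 14 > 12. Violating.
Others bid (2, 2, 8): truth gives 10; bid 8 gives 12 > 10. Violating.
Others bid (2, 2, 10): truth gives 10; bid 10 gives 11 > 10. Violating.
Others bid (2, 8, 2): truth gives 10; bid 8 gives 12 > 10. Violating.
Others bid (2, 2, 17): truth gives 8; no alternative beats it.
Others bid (2, 8, 17): truth gives 6; no alternative beats it.
(Checking all 64 profiles: 18 have a profitable deviation, 46 do not.)

18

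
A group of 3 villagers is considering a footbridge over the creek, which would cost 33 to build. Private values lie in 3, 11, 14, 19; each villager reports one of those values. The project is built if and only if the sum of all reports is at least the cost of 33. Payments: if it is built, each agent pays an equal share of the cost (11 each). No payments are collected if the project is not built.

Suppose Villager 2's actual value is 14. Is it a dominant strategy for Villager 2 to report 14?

Consider the case where Villager 1 reports 3 and Villager 3 reports 11.
Truthful report 14: project not built, utility 0.
Report 19 instead: project built, pays 11, utility 14 - 11 = 3.
Since 3 > 0, reporting 19 is strictly better here, so truthful reporting is not dominant.

No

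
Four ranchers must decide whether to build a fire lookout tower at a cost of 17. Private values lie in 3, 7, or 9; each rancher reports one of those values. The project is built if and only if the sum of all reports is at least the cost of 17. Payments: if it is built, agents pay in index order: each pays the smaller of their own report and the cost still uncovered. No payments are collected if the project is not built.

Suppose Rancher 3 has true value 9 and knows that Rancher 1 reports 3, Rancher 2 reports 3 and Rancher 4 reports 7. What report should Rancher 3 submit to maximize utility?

7

Report 3: project not built, utility 0.
Report 7: project built, pays 7, utility 9 - 7 = 2.
Report 9: project built, pays 9, utility 9 - 9 = 0.
The best choice is 7 with utility 2.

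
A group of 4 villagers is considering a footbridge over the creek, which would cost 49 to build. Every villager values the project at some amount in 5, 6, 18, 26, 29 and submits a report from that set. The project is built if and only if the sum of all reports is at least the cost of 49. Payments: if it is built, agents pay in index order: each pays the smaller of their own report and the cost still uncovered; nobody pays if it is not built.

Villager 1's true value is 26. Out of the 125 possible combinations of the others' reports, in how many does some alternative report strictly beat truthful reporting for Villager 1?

Others report (5, 5, 26): truth gives 0; report 18 gives 8 > 0. Violating.
Others report (5, 5, 29): truth gives 0; report 18 gives 8 > 0. Violating.
Others report (5, 6, 26): truth gives 0; report 18 gives 8 > 0. Violating.
Others report (5, 6, 29): truth gives 0; report 18 gives 8 > 0. Violating.
Others report (5, 5, 5): truth gives 0; no alternative beats it.
Others report (5, 5, 6): truth gives 0; no alternative beats it.
(Checking all 125 profiles: 105 have a profitable deviation, 20 do not.)

105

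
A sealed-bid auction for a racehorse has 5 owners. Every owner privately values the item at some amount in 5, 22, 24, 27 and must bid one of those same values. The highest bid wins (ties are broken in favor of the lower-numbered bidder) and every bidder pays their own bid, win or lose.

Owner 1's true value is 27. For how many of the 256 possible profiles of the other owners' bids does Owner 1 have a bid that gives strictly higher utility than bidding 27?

81

Others bid (5, 5, 5, 5): truth gives 0; bid 5 gives 22 > 0. Violating.
Others bid (5, 5, 5, 22): truth gives 0; bid 22 gives 5 > 0. Violating.
Others bid (5, 5, 5, 24): truth gives 0; bid 24 gives 3 > 0. Violating.
Others bid (5, 5, 22, 5): truth gives 0; bid 22 gives 5 > 0. Violating.
Others bid (5, 5, 5, 27): truth gives 0; no alternative beats it.
Others bid (5, 5, 22, 27): truth gives 0; no alternative beats it.
(Checking all 256 profiles: 81 have a profitable deviation, 175 do not.)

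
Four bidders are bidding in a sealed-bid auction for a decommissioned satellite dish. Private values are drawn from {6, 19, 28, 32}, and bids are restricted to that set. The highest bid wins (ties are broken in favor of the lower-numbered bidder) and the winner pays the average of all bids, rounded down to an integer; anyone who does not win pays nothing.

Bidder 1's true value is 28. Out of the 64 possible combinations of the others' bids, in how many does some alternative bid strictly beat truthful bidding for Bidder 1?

Others bid (6, 6, 6): truth gives 17; bid 6 gives 22 > 17. Violating.
Others bid (6, 6, 19): truth gives 14; bid 19 gives 16 > 14. Violating.
Others bid (6, 6, 32): truth gives 0; bid 32 gives 9 > 0. Violating.
Others bid (6, 19, 6): truth gives 14; bid 19 gives 16 > 14. Violating.
Others bid (6, 6, 28): truth gives 11; no alternative beats it.
Others bid (6, 19, 28): truth gives 8; no alternative beats it.
(Checking all 64 profiles: 35 have a profitable deviation, 29 do not.)

35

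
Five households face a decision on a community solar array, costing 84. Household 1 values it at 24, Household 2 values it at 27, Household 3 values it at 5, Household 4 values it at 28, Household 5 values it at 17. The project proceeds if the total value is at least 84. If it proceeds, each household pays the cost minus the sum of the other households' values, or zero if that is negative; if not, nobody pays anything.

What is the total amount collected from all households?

Total value 101 ≥ cost 84, so it is built.
Household 1: others sum to 77; max(0, 84 - 77) = 7.
Household 2: others sum to 74; max(0, 84 - 74) = 10.
Household 3: others sum to 96; max(0, 84 - 96) = 0.
Household 4: others sum to 73; max(0, 84 - 73) = 11.
Household 5: others sum to 84; max(0, 84 - 84) = 0.
Total collected = 7 + 10 + 0 + 11 + 0 = 28.

28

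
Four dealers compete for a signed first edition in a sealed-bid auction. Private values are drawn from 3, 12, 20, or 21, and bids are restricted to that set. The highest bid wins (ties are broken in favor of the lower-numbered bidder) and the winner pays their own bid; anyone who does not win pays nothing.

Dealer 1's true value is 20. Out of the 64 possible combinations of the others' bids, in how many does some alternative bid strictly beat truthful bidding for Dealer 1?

Others bid (3, 3, 3): truth gives 0; bid 3 gives 17 > 0. Violating.
Others bid (3, 3, 12): truth gives 0; bid 12 gives 8 > 0. Violating.
Others bid (3, 12, 3): truth gives 0; bid 12 gives 8 > 0. Violating.
Others bid (3, 12, 12): truth gives 0; bid 12 gives 8 > 0. Violating.
Others bid (3, 3, 20): truth gives 0; no alternative beats it.
Others bid (3, 3, 21): truth gives 0; no alternative beats it.
(Checking all 64 profiles: 8 have a profitable deviation, 56 do not.)

8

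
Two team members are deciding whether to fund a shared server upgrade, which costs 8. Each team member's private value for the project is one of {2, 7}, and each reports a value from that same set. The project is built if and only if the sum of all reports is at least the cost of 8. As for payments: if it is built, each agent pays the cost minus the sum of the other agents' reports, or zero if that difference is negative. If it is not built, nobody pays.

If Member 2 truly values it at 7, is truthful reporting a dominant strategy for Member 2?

Check each profile of the others' reports and compare truth against every alternative report.
Others report (2): truth gives 1, best alternative gives 0.
Others report (7): truth gives 6, best alternative gives 6.
In every case the truthful report is at least as good as any alternative, so it is a dominant strategy.

Yes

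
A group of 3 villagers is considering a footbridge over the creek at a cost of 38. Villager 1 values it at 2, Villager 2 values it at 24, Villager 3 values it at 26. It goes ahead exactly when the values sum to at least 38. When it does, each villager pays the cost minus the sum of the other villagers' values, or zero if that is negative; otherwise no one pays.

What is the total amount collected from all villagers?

Total value 52 ≥ cost 38, so it is built.
Villager 1: others sum to 50; max(0, 38 - 50) = 0.
Villager 2: others sum to 28; max(0, 38 - 28) = 10.
Villager 3: others sum to 26; max(0, 38 - 26) = 12.
Total collected = 0 + 10 + 12 = 22.

22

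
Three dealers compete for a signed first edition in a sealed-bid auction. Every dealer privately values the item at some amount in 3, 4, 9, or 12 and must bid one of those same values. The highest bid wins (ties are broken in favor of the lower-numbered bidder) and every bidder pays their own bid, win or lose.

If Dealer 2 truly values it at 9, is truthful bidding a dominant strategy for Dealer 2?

No

Consider the case where Dealer 1 bids 3 and Dealer 3 bids 3.
Truthful bid 9: wins, pays 9, utility 9 - 9 = 0.
Bid 4 instead: wins, pays 4, utility 9 - 4 = 5.
Since 5 > 0, bidding 4 is strictly better here, so truthful bidding is not dominant.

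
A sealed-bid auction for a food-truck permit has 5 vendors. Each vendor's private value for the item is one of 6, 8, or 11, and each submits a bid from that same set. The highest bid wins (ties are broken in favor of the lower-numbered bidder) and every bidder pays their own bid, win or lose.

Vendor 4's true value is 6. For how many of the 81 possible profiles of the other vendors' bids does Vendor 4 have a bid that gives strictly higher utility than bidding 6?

Others bid (6, 6, 6, 6): truth gives -6; bid 8 gives -2 > -6. Violating.
Others bid (6, 6, 6, 8): truth gives -6; bid 8 gives -2 > -6. Violating.
Others bid (6, 6, 6, 11): truth gives -6; bid 11 gives -5 > -6. Violating.
Others bid (6, 6, 8, 6): truth gives -6; bid 11 gives -5 > -6. Violating.
Others bid (6, 6, 11, 6): truth gives -6; no alternative beats it.
Others bid (6, 6, 11, 8): truth gives -6; no alternative beats it.
(Checking all 81 profiles: 24 have a profitable deviation, 57 do not.)

24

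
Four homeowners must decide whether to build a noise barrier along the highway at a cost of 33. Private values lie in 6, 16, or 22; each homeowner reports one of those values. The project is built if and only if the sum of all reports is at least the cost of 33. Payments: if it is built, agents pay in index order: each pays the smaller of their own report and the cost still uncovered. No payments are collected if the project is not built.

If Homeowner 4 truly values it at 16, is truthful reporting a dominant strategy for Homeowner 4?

Check each profile of the others' reports and compare truth against every alternative report.
Others report (6, 6, 22): truth gives 16, best alternative gives 16.
Others report (6, 16, 16): truth gives 16, best alternative gives 16.
Others report (6, 16, 22): truth gives 16, best alternative gives 16.
Others report (6, 22, 6): truth gives 16, best alternative gives 16.
Others report (6, 22, 16): truth gives 16, best alternative gives 16.
Others report (6, 22, 22): truth gives 16, best alternative gives 16.
(Remaining 21 profiles checked similarly; truth is weakly best in each.)
In every case the truthful report is at least as good as any alternative, so it is a dominant strategy.

Yes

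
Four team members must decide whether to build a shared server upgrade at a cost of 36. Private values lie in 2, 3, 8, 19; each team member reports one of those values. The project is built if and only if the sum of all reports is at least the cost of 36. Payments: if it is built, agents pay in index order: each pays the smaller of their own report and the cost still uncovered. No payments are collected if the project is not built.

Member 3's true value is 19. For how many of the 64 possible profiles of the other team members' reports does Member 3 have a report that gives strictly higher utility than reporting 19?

Others report (2, 8, 19): truth gives 0; report 8 gives 11 > 0. Violating.
Others report (2, 19, 8): truth gives 4; report 8 gives 11 > 4. Violating.
Others report (2, 19, 19): truth gives 4; report 2 gives 17 > 4. Violating.
Others report (3, 8, 19): truth gives 0; report 8 gives 11 > 0. Violating.
Others report (2, 2, 2): truth gives 0; no alternative beats it.
Others report (2, 2, 3): truth gives 0; no alternative beats it.
(Checking all 64 profiles: 21 have a profitable deviation, 43 do not.)

21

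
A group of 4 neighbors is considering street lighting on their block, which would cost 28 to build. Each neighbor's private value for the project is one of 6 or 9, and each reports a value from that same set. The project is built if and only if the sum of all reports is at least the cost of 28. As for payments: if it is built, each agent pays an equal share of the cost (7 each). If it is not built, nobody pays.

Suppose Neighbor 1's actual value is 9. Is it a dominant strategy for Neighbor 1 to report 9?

Check each profile of the others' reports and compare truth against every alternative report.
Others report (6, 6, 9): truth gives 2, best alternative gives 0.
Others report (6, 9, 6): truth gives 2, best alternative gives 0.
Others report (9, 6, 6): truth gives 2, best alternative gives 0.
Others report (6, 9, 9): truth gives 2, best alternative gives 2.
Others report (9, 6, 9): truth gives 2, best alternative gives 2.
Others report (9, 9, 6): truth gives 2, best alternative gives 2.
(Remaining 2 profiles checked similarly; truth is weakly best in each.)
In every case the truthful report is at least as good as any alternative, so it is a dominant strategy.

Yes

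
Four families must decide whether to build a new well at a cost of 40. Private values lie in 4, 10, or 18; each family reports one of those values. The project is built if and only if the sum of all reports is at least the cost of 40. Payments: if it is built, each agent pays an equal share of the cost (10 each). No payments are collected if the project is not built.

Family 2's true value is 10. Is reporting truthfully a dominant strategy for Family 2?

Check each profile of the others' reports and compare truth against every alternative report.
Others report (4, 4, 4): truth gives 0, best alternative gives 0.
Others report (4, 4, 10): truth gives 0, best alternative gives 0.
Others report (4, 4, 18): truth gives 0, best alternative gives 0.
Others report (4, 10, 4): truth gives 0, best alternative gives 0.
Others report (4, 10, 10): truth gives 0, best alternative gives 0.
Others report (4, 10, 18): truth gives 0, best alternative gives 0.
(Remaining 21 profiles checked similarly; truth is weakly best in each.)
In every case the truthful report is at least as good as any alternative, so it is a dominant strategy.

Yes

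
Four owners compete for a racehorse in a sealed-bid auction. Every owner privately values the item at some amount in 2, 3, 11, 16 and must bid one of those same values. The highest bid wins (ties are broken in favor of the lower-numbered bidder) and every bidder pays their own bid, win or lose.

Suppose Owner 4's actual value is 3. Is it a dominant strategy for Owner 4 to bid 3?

No

Consider the case where Owner 1 bids 2, Owner 2 bids 2 and Owner 3 bids 3.
Truthful bid 3: loses but pays 3, utility -3.
Bid 2 instead: loses but pays 2, utility -2.
Since -2 > -3, bidding 2 is strictly better here, so truthful bidding is not dominant.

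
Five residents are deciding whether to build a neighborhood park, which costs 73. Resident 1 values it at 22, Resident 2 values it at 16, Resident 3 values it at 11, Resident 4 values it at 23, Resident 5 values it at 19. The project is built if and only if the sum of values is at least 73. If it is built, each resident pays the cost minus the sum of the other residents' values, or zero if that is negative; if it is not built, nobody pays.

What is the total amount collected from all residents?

10

Total value 91 ≥ cost 73, so it is built.
Resident 1: others sum to 69; max(0, 73 - 69) = 4.
Resident 2: others sum to 75; max(0, 73 - 75) = 0.
Resident 3: others sum to 80; max(0, 73 - 80) = 0.
Resident 4: others sum to 68; max(0, 73 - 68) = 5.
Resident 5: others sum to 72; max(0, 73 - 72) = 1.
Total collected = 4 + 0 + 0 + 5 + 1 = 10.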